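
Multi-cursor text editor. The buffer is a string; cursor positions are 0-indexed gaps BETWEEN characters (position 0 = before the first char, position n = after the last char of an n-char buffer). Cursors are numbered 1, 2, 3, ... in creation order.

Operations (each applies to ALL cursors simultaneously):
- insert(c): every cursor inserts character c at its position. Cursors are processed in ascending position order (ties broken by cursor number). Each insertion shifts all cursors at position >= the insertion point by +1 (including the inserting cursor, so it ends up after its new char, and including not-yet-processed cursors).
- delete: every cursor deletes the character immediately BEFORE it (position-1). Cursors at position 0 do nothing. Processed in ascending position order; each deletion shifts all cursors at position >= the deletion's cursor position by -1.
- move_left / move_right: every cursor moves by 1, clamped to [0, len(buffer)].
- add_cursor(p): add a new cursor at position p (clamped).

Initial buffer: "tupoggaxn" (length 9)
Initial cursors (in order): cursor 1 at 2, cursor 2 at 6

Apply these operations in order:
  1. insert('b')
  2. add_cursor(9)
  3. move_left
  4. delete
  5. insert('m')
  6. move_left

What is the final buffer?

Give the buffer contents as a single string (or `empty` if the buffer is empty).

Answer: tmbpogmmaxn

Derivation:
After op 1 (insert('b')): buffer="tubpoggbaxn" (len 11), cursors c1@3 c2@8, authorship ..1....2...
After op 2 (add_cursor(9)): buffer="tubpoggbaxn" (len 11), cursors c1@3 c2@8 c3@9, authorship ..1....2...
After op 3 (move_left): buffer="tubpoggbaxn" (len 11), cursors c1@2 c2@7 c3@8, authorship ..1....2...
After op 4 (delete): buffer="tbpogaxn" (len 8), cursors c1@1 c2@5 c3@5, authorship .1......
After op 5 (insert('m')): buffer="tmbpogmmaxn" (len 11), cursors c1@2 c2@8 c3@8, authorship .11...23...
After op 6 (move_left): buffer="tmbpogmmaxn" (len 11), cursors c1@1 c2@7 c3@7, authorship .11...23...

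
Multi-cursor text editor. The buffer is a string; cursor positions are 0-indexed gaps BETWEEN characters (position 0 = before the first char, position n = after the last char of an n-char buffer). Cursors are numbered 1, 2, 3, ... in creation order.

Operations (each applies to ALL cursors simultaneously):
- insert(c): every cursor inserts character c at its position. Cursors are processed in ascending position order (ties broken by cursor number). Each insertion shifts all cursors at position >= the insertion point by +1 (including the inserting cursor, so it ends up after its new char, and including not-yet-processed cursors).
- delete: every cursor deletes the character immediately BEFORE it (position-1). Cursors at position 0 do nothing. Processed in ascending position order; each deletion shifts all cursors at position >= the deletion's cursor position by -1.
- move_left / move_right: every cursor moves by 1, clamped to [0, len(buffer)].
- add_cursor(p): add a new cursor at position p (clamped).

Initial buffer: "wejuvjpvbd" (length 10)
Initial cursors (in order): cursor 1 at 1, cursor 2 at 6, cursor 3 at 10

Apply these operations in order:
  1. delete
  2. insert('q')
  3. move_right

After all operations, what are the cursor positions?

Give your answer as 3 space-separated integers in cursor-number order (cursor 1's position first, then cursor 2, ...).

After op 1 (delete): buffer="ejuvpvb" (len 7), cursors c1@0 c2@4 c3@7, authorship .......
After op 2 (insert('q')): buffer="qejuvqpvbq" (len 10), cursors c1@1 c2@6 c3@10, authorship 1....2...3
After op 3 (move_right): buffer="qejuvqpvbq" (len 10), cursors c1@2 c2@7 c3@10, authorship 1....2...3

Answer: 2 7 10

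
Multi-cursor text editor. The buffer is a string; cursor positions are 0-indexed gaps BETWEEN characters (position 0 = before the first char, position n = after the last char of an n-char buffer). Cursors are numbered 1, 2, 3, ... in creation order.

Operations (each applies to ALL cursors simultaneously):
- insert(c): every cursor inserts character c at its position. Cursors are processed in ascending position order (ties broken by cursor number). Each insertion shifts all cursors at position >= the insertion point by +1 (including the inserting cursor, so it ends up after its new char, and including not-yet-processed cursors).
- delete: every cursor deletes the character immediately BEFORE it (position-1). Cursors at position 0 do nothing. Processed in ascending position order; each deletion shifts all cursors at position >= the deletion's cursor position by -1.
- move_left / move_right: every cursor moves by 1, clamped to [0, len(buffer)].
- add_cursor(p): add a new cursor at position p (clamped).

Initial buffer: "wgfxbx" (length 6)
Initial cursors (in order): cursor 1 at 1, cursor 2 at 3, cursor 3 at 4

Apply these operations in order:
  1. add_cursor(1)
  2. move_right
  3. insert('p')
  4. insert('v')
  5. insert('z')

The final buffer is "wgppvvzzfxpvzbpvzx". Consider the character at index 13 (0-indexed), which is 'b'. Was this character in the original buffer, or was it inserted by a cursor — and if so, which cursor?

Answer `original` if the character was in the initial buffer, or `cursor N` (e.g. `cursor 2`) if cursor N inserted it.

Answer: original

Derivation:
After op 1 (add_cursor(1)): buffer="wgfxbx" (len 6), cursors c1@1 c4@1 c2@3 c3@4, authorship ......
After op 2 (move_right): buffer="wgfxbx" (len 6), cursors c1@2 c4@2 c2@4 c3@5, authorship ......
After op 3 (insert('p')): buffer="wgppfxpbpx" (len 10), cursors c1@4 c4@4 c2@7 c3@9, authorship ..14..2.3.
After op 4 (insert('v')): buffer="wgppvvfxpvbpvx" (len 14), cursors c1@6 c4@6 c2@10 c3@13, authorship ..1414..22.33.
After op 5 (insert('z')): buffer="wgppvvzzfxpvzbpvzx" (len 18), cursors c1@8 c4@8 c2@13 c3@17, authorship ..141414..222.333.
Authorship (.=original, N=cursor N): . . 1 4 1 4 1 4 . . 2 2 2 . 3 3 3 .
Index 13: author = original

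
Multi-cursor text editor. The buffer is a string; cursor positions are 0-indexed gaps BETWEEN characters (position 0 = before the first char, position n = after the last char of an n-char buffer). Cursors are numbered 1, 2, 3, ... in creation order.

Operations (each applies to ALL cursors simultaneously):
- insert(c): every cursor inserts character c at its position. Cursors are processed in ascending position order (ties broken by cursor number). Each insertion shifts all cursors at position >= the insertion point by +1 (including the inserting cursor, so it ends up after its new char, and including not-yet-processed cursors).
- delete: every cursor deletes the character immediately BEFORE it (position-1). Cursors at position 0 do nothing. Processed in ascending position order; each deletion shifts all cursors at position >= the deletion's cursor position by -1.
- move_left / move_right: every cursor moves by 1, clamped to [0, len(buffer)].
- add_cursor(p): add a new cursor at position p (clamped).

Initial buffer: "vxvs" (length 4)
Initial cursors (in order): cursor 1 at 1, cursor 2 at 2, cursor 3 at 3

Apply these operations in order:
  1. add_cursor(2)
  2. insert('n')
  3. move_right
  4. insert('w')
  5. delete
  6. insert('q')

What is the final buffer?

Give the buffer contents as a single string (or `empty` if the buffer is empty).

After op 1 (add_cursor(2)): buffer="vxvs" (len 4), cursors c1@1 c2@2 c4@2 c3@3, authorship ....
After op 2 (insert('n')): buffer="vnxnnvns" (len 8), cursors c1@2 c2@5 c4@5 c3@7, authorship .1.24.3.
After op 3 (move_right): buffer="vnxnnvns" (len 8), cursors c1@3 c2@6 c4@6 c3@8, authorship .1.24.3.
After op 4 (insert('w')): buffer="vnxwnnvwwnsw" (len 12), cursors c1@4 c2@9 c4@9 c3@12, authorship .1.124.243.3
After op 5 (delete): buffer="vnxnnvns" (len 8), cursors c1@3 c2@6 c4@6 c3@8, authorship .1.24.3.
After op 6 (insert('q')): buffer="vnxqnnvqqnsq" (len 12), cursors c1@4 c2@9 c4@9 c3@12, authorship .1.124.243.3

Answer: vnxqnnvqqnsq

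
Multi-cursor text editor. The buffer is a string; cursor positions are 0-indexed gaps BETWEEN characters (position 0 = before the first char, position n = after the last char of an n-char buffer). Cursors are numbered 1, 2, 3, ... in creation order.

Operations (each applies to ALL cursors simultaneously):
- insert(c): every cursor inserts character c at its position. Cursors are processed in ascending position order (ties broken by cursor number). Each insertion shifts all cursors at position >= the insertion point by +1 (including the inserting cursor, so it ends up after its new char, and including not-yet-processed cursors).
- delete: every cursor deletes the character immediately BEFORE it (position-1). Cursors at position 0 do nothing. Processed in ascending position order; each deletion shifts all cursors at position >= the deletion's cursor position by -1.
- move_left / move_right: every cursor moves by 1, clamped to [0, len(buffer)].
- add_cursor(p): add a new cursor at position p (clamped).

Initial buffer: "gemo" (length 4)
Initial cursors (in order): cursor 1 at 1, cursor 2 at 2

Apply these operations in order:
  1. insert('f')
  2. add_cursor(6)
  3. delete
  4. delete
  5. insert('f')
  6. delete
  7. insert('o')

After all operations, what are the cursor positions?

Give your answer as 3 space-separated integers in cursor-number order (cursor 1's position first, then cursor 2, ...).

Answer: 3 3 3

Derivation:
After op 1 (insert('f')): buffer="gfefmo" (len 6), cursors c1@2 c2@4, authorship .1.2..
After op 2 (add_cursor(6)): buffer="gfefmo" (len 6), cursors c1@2 c2@4 c3@6, authorship .1.2..
After op 3 (delete): buffer="gem" (len 3), cursors c1@1 c2@2 c3@3, authorship ...
After op 4 (delete): buffer="" (len 0), cursors c1@0 c2@0 c3@0, authorship 
After op 5 (insert('f')): buffer="fff" (len 3), cursors c1@3 c2@3 c3@3, authorship 123
After op 6 (delete): buffer="" (len 0), cursors c1@0 c2@0 c3@0, authorship 
After op 7 (insert('o')): buffer="ooo" (len 3), cursors c1@3 c2@3 c3@3, authorship 123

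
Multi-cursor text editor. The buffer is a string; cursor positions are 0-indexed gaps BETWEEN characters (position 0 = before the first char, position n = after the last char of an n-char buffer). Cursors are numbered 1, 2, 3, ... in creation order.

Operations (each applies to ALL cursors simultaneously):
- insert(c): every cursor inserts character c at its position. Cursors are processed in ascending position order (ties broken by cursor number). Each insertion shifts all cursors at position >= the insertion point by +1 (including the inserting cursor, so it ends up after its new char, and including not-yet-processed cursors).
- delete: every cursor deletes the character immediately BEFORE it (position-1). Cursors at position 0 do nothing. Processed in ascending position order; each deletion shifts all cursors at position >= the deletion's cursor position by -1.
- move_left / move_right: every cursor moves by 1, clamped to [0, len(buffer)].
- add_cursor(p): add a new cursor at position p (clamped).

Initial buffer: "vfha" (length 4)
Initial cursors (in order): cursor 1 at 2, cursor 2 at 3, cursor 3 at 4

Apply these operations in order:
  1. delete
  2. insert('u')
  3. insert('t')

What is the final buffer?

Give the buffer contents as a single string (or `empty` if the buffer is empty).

After op 1 (delete): buffer="v" (len 1), cursors c1@1 c2@1 c3@1, authorship .
After op 2 (insert('u')): buffer="vuuu" (len 4), cursors c1@4 c2@4 c3@4, authorship .123
After op 3 (insert('t')): buffer="vuuuttt" (len 7), cursors c1@7 c2@7 c3@7, authorship .123123

Answer: vuuuttt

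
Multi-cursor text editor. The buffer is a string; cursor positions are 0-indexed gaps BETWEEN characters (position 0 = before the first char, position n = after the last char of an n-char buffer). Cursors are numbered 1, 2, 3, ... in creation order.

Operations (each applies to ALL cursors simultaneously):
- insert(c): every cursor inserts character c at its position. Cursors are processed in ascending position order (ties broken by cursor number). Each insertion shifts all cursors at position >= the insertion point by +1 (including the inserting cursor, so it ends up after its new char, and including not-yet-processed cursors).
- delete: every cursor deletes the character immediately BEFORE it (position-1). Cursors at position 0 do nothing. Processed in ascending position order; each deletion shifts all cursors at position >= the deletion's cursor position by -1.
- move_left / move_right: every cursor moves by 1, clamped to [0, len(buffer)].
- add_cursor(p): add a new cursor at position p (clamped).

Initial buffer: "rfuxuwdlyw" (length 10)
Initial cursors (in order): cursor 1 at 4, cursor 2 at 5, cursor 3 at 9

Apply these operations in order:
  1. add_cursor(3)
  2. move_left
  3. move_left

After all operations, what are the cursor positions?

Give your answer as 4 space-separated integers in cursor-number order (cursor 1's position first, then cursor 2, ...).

Answer: 2 3 7 1

Derivation:
After op 1 (add_cursor(3)): buffer="rfuxuwdlyw" (len 10), cursors c4@3 c1@4 c2@5 c3@9, authorship ..........
After op 2 (move_left): buffer="rfuxuwdlyw" (len 10), cursors c4@2 c1@3 c2@4 c3@8, authorship ..........
After op 3 (move_left): buffer="rfuxuwdlyw" (len 10), cursors c4@1 c1@2 c2@3 c3@7, authorship ..........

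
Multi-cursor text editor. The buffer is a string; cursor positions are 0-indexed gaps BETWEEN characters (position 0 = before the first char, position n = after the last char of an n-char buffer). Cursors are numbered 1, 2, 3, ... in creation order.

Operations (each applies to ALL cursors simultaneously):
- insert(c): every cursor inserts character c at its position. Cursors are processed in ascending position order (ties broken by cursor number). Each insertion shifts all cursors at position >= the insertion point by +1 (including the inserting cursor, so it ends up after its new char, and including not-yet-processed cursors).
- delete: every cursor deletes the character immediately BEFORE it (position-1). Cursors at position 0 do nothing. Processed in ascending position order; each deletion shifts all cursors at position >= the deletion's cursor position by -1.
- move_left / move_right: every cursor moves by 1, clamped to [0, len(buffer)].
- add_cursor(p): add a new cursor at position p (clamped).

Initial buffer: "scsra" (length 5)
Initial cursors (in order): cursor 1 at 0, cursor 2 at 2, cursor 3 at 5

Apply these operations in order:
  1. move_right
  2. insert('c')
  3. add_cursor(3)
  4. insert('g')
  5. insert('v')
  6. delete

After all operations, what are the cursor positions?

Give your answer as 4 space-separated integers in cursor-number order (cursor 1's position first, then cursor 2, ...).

After op 1 (move_right): buffer="scsra" (len 5), cursors c1@1 c2@3 c3@5, authorship .....
After op 2 (insert('c')): buffer="sccscrac" (len 8), cursors c1@2 c2@5 c3@8, authorship .1..2..3
After op 3 (add_cursor(3)): buffer="sccscrac" (len 8), cursors c1@2 c4@3 c2@5 c3@8, authorship .1..2..3
After op 4 (insert('g')): buffer="scgcgscgracg" (len 12), cursors c1@3 c4@5 c2@8 c3@12, authorship .11.4.22..33
After op 5 (insert('v')): buffer="scgvcgvscgvracgv" (len 16), cursors c1@4 c4@7 c2@11 c3@16, authorship .111.44.222..333
After op 6 (delete): buffer="scgcgscgracg" (len 12), cursors c1@3 c4@5 c2@8 c3@12, authorship .11.4.22..33

Answer: 3 8 12 5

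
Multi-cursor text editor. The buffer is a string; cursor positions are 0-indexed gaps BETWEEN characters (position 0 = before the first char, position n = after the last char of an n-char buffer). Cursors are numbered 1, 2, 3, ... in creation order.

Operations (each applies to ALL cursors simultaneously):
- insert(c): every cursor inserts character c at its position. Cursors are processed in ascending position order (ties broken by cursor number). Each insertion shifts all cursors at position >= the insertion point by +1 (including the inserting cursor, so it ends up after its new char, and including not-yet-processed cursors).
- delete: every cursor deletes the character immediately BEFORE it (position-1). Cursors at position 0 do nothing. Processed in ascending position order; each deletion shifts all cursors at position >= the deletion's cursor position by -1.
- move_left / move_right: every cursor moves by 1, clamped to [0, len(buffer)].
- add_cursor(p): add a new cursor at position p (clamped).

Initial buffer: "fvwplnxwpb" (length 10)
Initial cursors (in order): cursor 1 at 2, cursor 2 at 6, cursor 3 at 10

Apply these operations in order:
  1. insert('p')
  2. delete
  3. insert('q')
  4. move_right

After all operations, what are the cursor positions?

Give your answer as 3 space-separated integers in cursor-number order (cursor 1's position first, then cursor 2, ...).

Answer: 4 9 13

Derivation:
After op 1 (insert('p')): buffer="fvpwplnpxwpbp" (len 13), cursors c1@3 c2@8 c3@13, authorship ..1....2....3
After op 2 (delete): buffer="fvwplnxwpb" (len 10), cursors c1@2 c2@6 c3@10, authorship ..........
After op 3 (insert('q')): buffer="fvqwplnqxwpbq" (len 13), cursors c1@3 c2@8 c3@13, authorship ..1....2....3
After op 4 (move_right): buffer="fvqwplnqxwpbq" (len 13), cursors c1@4 c2@9 c3@13, authorship ..1....2....3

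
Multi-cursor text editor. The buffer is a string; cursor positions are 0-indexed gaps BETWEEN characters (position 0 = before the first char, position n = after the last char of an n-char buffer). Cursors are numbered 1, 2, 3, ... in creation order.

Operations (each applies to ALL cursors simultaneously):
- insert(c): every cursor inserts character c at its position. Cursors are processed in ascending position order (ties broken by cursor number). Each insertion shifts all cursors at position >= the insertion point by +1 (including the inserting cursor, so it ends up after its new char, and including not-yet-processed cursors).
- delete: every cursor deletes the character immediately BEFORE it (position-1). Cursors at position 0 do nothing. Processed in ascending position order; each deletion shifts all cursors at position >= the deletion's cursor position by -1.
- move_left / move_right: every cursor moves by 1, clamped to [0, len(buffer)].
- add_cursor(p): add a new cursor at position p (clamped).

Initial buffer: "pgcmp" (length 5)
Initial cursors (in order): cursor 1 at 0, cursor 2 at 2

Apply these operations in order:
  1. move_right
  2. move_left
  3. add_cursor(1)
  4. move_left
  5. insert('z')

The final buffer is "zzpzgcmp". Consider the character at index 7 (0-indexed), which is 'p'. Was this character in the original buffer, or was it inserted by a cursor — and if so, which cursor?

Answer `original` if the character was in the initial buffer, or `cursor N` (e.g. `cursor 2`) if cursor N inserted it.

After op 1 (move_right): buffer="pgcmp" (len 5), cursors c1@1 c2@3, authorship .....
After op 2 (move_left): buffer="pgcmp" (len 5), cursors c1@0 c2@2, authorship .....
After op 3 (add_cursor(1)): buffer="pgcmp" (len 5), cursors c1@0 c3@1 c2@2, authorship .....
After op 4 (move_left): buffer="pgcmp" (len 5), cursors c1@0 c3@0 c2@1, authorship .....
After op 5 (insert('z')): buffer="zzpzgcmp" (len 8), cursors c1@2 c3@2 c2@4, authorship 13.2....
Authorship (.=original, N=cursor N): 1 3 . 2 . . . .
Index 7: author = original

Answer: original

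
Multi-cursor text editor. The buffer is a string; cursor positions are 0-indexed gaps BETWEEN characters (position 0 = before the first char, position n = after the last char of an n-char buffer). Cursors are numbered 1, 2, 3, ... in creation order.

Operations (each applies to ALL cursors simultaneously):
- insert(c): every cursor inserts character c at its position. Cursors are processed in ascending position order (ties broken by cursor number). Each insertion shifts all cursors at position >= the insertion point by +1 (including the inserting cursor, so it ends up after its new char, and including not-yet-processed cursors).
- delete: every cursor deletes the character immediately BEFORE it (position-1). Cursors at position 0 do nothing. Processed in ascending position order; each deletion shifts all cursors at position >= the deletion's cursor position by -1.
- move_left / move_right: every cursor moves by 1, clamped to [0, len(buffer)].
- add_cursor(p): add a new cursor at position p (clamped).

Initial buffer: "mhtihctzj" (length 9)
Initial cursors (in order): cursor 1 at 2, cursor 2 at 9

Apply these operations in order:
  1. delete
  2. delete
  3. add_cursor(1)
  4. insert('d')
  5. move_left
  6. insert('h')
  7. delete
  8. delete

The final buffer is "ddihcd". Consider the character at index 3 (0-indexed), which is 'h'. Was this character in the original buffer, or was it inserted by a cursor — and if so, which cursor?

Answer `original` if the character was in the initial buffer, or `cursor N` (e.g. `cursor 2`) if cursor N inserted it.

After op 1 (delete): buffer="mtihctz" (len 7), cursors c1@1 c2@7, authorship .......
After op 2 (delete): buffer="tihct" (len 5), cursors c1@0 c2@5, authorship .....
After op 3 (add_cursor(1)): buffer="tihct" (len 5), cursors c1@0 c3@1 c2@5, authorship .....
After op 4 (insert('d')): buffer="dtdihctd" (len 8), cursors c1@1 c3@3 c2@8, authorship 1.3....2
After op 5 (move_left): buffer="dtdihctd" (len 8), cursors c1@0 c3@2 c2@7, authorship 1.3....2
After op 6 (insert('h')): buffer="hdthdihcthd" (len 11), cursors c1@1 c3@4 c2@10, authorship 11.33....22
After op 7 (delete): buffer="dtdihctd" (len 8), cursors c1@0 c3@2 c2@7, authorship 1.3....2
After op 8 (delete): buffer="ddihcd" (len 6), cursors c1@0 c3@1 c2@5, authorship 13...2
Authorship (.=original, N=cursor N): 1 3 . . . 2
Index 3: author = original

Answer: original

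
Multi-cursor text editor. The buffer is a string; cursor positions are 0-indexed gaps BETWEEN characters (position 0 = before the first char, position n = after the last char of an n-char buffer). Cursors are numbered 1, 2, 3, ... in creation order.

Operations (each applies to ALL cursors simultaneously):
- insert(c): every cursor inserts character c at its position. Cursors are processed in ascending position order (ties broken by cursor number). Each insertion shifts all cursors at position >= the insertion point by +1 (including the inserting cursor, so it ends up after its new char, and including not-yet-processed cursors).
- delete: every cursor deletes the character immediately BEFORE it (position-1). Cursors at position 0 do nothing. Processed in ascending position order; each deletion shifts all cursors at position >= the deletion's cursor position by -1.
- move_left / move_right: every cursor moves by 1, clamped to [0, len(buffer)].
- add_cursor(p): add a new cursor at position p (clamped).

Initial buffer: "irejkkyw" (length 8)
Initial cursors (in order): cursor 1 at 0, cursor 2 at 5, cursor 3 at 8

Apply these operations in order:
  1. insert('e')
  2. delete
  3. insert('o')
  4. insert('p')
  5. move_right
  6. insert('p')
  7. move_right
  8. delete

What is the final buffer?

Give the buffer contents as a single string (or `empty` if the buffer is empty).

After op 1 (insert('e')): buffer="eirejkekywe" (len 11), cursors c1@1 c2@7 c3@11, authorship 1.....2...3
After op 2 (delete): buffer="irejkkyw" (len 8), cursors c1@0 c2@5 c3@8, authorship ........
After op 3 (insert('o')): buffer="oirejkokywo" (len 11), cursors c1@1 c2@7 c3@11, authorship 1.....2...3
After op 4 (insert('p')): buffer="opirejkopkywop" (len 14), cursors c1@2 c2@9 c3@14, authorship 11.....22...33
After op 5 (move_right): buffer="opirejkopkywop" (len 14), cursors c1@3 c2@10 c3@14, authorship 11.....22...33
After op 6 (insert('p')): buffer="opiprejkopkpywopp" (len 17), cursors c1@4 c2@12 c3@17, authorship 11.1....22.2..333
After op 7 (move_right): buffer="opiprejkopkpywopp" (len 17), cursors c1@5 c2@13 c3@17, authorship 11.1....22.2..333
After op 8 (delete): buffer="opipejkopkpwop" (len 14), cursors c1@4 c2@11 c3@14, authorship 11.1...22.2.33

Answer: opipejkopkpwop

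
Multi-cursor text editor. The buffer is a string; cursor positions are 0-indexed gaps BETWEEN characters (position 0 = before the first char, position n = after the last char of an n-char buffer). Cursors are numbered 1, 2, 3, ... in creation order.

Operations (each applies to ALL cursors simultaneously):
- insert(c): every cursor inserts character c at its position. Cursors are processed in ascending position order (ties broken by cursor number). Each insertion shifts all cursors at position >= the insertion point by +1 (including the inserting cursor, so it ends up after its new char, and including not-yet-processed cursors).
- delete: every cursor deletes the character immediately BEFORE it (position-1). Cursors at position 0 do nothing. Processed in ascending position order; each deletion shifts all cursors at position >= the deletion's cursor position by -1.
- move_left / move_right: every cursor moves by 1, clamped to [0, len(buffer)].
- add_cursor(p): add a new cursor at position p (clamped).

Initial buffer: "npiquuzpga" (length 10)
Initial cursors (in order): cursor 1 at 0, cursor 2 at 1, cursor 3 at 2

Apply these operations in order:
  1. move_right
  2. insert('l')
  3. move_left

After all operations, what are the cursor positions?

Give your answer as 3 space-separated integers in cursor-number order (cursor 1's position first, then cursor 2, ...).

Answer: 1 3 5

Derivation:
After op 1 (move_right): buffer="npiquuzpga" (len 10), cursors c1@1 c2@2 c3@3, authorship ..........
After op 2 (insert('l')): buffer="nlplilquuzpga" (len 13), cursors c1@2 c2@4 c3@6, authorship .1.2.3.......
After op 3 (move_left): buffer="nlplilquuzpga" (len 13), cursors c1@1 c2@3 c3@5, authorship .1.2.3.......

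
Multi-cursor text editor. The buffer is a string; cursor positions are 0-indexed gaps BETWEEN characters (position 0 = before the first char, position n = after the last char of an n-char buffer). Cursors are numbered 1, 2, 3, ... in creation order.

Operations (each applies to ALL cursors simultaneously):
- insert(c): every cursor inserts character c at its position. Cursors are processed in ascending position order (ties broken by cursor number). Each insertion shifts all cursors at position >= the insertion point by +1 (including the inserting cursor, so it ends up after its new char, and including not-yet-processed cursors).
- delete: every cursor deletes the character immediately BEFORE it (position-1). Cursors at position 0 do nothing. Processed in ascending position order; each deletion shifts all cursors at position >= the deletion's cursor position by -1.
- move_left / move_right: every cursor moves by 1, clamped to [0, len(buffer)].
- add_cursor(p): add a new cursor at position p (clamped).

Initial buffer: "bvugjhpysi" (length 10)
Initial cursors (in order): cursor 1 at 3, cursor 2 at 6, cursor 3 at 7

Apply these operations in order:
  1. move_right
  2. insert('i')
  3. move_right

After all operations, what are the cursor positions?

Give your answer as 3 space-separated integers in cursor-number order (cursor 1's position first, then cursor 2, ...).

Answer: 6 10 12

Derivation:
After op 1 (move_right): buffer="bvugjhpysi" (len 10), cursors c1@4 c2@7 c3@8, authorship ..........
After op 2 (insert('i')): buffer="bvugijhpiyisi" (len 13), cursors c1@5 c2@9 c3@11, authorship ....1...2.3..
After op 3 (move_right): buffer="bvugijhpiyisi" (len 13), cursors c1@6 c2@10 c3@12, authorship ....1...2.3..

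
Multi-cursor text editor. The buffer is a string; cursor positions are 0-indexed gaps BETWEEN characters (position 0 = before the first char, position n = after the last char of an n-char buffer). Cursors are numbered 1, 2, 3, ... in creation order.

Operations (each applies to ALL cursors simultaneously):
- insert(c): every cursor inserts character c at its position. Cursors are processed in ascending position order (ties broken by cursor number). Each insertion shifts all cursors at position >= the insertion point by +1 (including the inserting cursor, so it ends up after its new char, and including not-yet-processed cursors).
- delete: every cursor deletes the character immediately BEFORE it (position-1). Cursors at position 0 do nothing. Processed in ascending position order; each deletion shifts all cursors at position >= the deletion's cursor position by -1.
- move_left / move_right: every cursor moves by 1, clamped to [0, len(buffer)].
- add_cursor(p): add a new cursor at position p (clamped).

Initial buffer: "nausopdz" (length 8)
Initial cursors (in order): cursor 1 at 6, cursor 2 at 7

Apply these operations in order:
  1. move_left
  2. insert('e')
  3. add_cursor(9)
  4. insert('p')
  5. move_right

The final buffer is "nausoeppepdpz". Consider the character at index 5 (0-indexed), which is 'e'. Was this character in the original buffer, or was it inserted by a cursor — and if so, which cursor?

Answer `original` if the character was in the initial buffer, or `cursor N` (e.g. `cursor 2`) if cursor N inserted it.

After op 1 (move_left): buffer="nausopdz" (len 8), cursors c1@5 c2@6, authorship ........
After op 2 (insert('e')): buffer="nausoepedz" (len 10), cursors c1@6 c2@8, authorship .....1.2..
After op 3 (add_cursor(9)): buffer="nausoepedz" (len 10), cursors c1@6 c2@8 c3@9, authorship .....1.2..
After op 4 (insert('p')): buffer="nausoeppepdpz" (len 13), cursors c1@7 c2@10 c3@12, authorship .....11.22.3.
After op 5 (move_right): buffer="nausoeppepdpz" (len 13), cursors c1@8 c2@11 c3@13, authorship .....11.22.3.
Authorship (.=original, N=cursor N): . . . . . 1 1 . 2 2 . 3 .
Index 5: author = 1

Answer: cursor 1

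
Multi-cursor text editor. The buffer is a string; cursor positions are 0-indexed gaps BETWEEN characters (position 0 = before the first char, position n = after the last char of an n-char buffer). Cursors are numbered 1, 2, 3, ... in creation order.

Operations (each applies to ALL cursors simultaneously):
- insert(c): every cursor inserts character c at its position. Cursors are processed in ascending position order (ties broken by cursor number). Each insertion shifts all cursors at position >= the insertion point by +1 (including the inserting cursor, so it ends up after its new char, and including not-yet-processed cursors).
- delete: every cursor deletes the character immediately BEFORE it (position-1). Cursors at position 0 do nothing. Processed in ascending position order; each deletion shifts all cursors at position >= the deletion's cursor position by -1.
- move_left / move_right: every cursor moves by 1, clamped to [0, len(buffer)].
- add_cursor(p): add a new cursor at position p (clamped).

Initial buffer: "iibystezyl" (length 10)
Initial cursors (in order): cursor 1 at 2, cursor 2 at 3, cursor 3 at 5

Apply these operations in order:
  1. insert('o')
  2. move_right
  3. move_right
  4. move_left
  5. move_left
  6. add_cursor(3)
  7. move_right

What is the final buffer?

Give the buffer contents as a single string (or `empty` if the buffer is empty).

After op 1 (insert('o')): buffer="iioboysotezyl" (len 13), cursors c1@3 c2@5 c3@8, authorship ..1.2..3.....
After op 2 (move_right): buffer="iioboysotezyl" (len 13), cursors c1@4 c2@6 c3@9, authorship ..1.2..3.....
After op 3 (move_right): buffer="iioboysotezyl" (len 13), cursors c1@5 c2@7 c3@10, authorship ..1.2..3.....
After op 4 (move_left): buffer="iioboysotezyl" (len 13), cursors c1@4 c2@6 c3@9, authorship ..1.2..3.....
After op 5 (move_left): buffer="iioboysotezyl" (len 13), cursors c1@3 c2@5 c3@8, authorship ..1.2..3.....
After op 6 (add_cursor(3)): buffer="iioboysotezyl" (len 13), cursors c1@3 c4@3 c2@5 c3@8, authorship ..1.2..3.....
After op 7 (move_right): buffer="iioboysotezyl" (len 13), cursors c1@4 c4@4 c2@6 c3@9, authorship ..1.2..3.....

Answer: iioboysotezyl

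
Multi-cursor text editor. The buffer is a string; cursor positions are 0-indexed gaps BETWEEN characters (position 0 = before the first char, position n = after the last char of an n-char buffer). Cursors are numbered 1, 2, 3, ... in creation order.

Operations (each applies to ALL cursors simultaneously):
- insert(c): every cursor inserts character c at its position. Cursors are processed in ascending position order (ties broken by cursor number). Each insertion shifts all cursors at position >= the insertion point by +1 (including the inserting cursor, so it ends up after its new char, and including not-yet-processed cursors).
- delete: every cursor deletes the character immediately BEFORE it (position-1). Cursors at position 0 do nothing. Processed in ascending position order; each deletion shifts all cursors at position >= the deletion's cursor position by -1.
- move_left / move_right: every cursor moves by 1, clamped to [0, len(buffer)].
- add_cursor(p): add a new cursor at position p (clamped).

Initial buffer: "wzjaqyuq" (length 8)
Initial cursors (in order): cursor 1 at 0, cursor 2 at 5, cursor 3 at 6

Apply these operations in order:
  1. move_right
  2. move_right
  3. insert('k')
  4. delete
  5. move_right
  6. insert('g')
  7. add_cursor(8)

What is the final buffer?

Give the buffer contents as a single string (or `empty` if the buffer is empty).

Answer: wzjgaqyuqgg

Derivation:
After op 1 (move_right): buffer="wzjaqyuq" (len 8), cursors c1@1 c2@6 c3@7, authorship ........
After op 2 (move_right): buffer="wzjaqyuq" (len 8), cursors c1@2 c2@7 c3@8, authorship ........
After op 3 (insert('k')): buffer="wzkjaqyukqk" (len 11), cursors c1@3 c2@9 c3@11, authorship ..1.....2.3
After op 4 (delete): buffer="wzjaqyuq" (len 8), cursors c1@2 c2@7 c3@8, authorship ........
After op 5 (move_right): buffer="wzjaqyuq" (len 8), cursors c1@3 c2@8 c3@8, authorship ........
After op 6 (insert('g')): buffer="wzjgaqyuqgg" (len 11), cursors c1@4 c2@11 c3@11, authorship ...1.....23
After op 7 (add_cursor(8)): buffer="wzjgaqyuqgg" (len 11), cursors c1@4 c4@8 c2@11 c3@11, authorship ...1.....23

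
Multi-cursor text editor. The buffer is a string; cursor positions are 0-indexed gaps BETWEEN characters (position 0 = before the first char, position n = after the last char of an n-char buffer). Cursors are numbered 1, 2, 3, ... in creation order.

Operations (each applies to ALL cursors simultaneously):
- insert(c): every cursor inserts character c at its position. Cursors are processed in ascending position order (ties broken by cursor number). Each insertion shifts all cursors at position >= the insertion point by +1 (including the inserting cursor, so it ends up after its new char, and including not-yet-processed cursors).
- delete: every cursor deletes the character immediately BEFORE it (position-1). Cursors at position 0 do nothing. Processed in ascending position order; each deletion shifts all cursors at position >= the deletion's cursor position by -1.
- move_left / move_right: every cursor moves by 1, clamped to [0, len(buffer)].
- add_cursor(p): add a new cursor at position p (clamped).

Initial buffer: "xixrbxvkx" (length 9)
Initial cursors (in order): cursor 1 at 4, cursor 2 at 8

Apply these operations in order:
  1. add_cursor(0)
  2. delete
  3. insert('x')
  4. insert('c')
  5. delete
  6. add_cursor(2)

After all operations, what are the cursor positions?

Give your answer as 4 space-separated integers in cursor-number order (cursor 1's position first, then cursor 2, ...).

Answer: 5 9 1 2

Derivation:
After op 1 (add_cursor(0)): buffer="xixrbxvkx" (len 9), cursors c3@0 c1@4 c2@8, authorship .........
After op 2 (delete): buffer="xixbxvx" (len 7), cursors c3@0 c1@3 c2@6, authorship .......
After op 3 (insert('x')): buffer="xxixxbxvxx" (len 10), cursors c3@1 c1@5 c2@9, authorship 3...1...2.
After op 4 (insert('c')): buffer="xcxixxcbxvxcx" (len 13), cursors c3@2 c1@7 c2@12, authorship 33...11...22.
After op 5 (delete): buffer="xxixxbxvxx" (len 10), cursors c3@1 c1@5 c2@9, authorship 3...1...2.
After op 6 (add_cursor(2)): buffer="xxixxbxvxx" (len 10), cursors c3@1 c4@2 c1@5 c2@9, authorship 3...1...2.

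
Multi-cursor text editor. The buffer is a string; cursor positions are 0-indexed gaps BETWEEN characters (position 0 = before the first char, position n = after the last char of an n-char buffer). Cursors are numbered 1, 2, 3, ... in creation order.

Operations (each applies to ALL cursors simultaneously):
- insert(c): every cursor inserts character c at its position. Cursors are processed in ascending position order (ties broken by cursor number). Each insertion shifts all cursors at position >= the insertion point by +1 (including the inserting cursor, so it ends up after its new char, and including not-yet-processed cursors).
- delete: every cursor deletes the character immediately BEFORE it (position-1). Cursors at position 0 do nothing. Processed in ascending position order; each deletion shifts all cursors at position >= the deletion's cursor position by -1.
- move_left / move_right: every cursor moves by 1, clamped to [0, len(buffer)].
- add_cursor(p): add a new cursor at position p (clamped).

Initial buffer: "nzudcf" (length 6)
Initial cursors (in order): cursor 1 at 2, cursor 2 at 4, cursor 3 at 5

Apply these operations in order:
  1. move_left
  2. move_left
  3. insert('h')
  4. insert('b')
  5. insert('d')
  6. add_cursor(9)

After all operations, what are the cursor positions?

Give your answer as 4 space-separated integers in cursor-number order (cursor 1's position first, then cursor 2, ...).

After op 1 (move_left): buffer="nzudcf" (len 6), cursors c1@1 c2@3 c3@4, authorship ......
After op 2 (move_left): buffer="nzudcf" (len 6), cursors c1@0 c2@2 c3@3, authorship ......
After op 3 (insert('h')): buffer="hnzhuhdcf" (len 9), cursors c1@1 c2@4 c3@6, authorship 1..2.3...
After op 4 (insert('b')): buffer="hbnzhbuhbdcf" (len 12), cursors c1@2 c2@6 c3@9, authorship 11..22.33...
After op 5 (insert('d')): buffer="hbdnzhbduhbddcf" (len 15), cursors c1@3 c2@8 c3@12, authorship 111..222.333...
After op 6 (add_cursor(9)): buffer="hbdnzhbduhbddcf" (len 15), cursors c1@3 c2@8 c4@9 c3@12, authorship 111..222.333...

Answer: 3 8 12 9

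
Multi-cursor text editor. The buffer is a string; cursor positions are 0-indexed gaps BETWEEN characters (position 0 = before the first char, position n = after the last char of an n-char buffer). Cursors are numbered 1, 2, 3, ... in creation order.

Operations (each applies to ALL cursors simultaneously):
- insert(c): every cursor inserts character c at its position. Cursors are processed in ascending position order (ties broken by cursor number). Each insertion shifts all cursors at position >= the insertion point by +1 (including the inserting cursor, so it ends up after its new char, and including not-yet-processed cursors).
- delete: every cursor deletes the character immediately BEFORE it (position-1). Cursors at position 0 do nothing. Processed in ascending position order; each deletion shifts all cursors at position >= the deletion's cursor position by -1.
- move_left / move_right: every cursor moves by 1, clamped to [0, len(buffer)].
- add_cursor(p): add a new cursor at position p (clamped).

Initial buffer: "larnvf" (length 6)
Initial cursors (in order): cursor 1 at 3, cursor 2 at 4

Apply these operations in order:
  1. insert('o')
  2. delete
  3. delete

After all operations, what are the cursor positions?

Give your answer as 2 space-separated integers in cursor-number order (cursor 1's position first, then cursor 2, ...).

Answer: 2 2

Derivation:
After op 1 (insert('o')): buffer="laronovf" (len 8), cursors c1@4 c2@6, authorship ...1.2..
After op 2 (delete): buffer="larnvf" (len 6), cursors c1@3 c2@4, authorship ......
After op 3 (delete): buffer="lavf" (len 4), cursors c1@2 c2@2, authorship ....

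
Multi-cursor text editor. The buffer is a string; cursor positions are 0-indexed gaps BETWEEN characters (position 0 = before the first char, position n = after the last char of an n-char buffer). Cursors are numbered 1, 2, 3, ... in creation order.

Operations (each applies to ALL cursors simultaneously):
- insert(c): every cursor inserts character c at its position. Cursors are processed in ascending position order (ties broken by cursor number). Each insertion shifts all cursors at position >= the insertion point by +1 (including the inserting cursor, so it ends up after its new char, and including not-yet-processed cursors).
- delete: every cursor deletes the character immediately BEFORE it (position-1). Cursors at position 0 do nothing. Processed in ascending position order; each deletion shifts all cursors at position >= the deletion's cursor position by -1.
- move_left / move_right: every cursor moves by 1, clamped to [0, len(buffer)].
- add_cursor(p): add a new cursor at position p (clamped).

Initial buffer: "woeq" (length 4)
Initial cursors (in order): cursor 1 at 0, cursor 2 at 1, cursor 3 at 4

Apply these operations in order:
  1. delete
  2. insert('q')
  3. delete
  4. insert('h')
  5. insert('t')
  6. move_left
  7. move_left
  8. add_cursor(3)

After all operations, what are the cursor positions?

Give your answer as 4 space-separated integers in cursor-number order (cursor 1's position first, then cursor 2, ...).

After op 1 (delete): buffer="oe" (len 2), cursors c1@0 c2@0 c3@2, authorship ..
After op 2 (insert('q')): buffer="qqoeq" (len 5), cursors c1@2 c2@2 c3@5, authorship 12..3
After op 3 (delete): buffer="oe" (len 2), cursors c1@0 c2@0 c3@2, authorship ..
After op 4 (insert('h')): buffer="hhoeh" (len 5), cursors c1@2 c2@2 c3@5, authorship 12..3
After op 5 (insert('t')): buffer="hhttoeht" (len 8), cursors c1@4 c2@4 c3@8, authorship 1212..33
After op 6 (move_left): buffer="hhttoeht" (len 8), cursors c1@3 c2@3 c3@7, authorship 1212..33
After op 7 (move_left): buffer="hhttoeht" (len 8), cursors c1@2 c2@2 c3@6, authorship 1212..33
After op 8 (add_cursor(3)): buffer="hhttoeht" (len 8), cursors c1@2 c2@2 c4@3 c3@6, authorship 1212..33

Answer: 2 2 6 3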